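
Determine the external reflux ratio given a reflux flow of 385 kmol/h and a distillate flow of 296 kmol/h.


Reflux ratio definition: R = L / D (liquid returned / distillate withdrawn)
L = 385 kmol/h, D = 296 kmol/h
R = 385 / 296 = 1.301

1.301


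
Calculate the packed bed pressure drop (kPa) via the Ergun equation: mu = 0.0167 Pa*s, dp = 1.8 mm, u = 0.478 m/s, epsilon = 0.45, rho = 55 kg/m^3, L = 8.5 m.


dp = 1.8 mm = 0.0018 m
Viscous term = 150*0.0167*0.478*(1-0.45)^2 / (0.0018^2*0.45^3) = 1226810
Inertial term = 1.75*55*0.478^2*(1-0.45) / (0.0018*0.45^3) = 73741
dP/L = 1226810 + 73741 = 1300550 Pa/m
dP = 1300550 * 8.5 / 1000 = 11050 kPa

11050 kPa


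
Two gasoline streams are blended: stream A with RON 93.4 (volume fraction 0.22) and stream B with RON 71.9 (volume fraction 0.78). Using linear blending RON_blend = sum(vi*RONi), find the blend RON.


Linear blending: RON_blend = sum(vi * RONi)
Contribution 1: 0.22 * 93.4 = 20.548
Contribution 2: 0.78 * 71.9 = 56.082
RON_blend = 20.548 + 56.082 = 76.63

76.63


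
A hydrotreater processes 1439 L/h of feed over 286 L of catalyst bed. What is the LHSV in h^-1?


LHSV = volumetric feed rate / catalyst volume
= 1439 L/h / 286 L
= 5.031 h^-1

5.031 h^-1


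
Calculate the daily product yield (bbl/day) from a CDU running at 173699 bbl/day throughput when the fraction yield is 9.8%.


Crude throughput = 173699 bbl/day
Fraction yield = 9.8%
yield = throughput * fraction / 100
yield = 173699 * 9.8 / 100 = 17022.502

17022.502 bbl/day


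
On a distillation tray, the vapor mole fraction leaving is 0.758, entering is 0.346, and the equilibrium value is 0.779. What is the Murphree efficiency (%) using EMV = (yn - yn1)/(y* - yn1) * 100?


Murphree vapor efficiency: EMV = (y_n - y_(n-1)) / (y*_n - y_(n-1)) * 100
EMV = (0.758 - 0.346) / (0.779 - 0.346) * 100 = 0.412 / 0.433 * 100 = 95.15

95.15 %


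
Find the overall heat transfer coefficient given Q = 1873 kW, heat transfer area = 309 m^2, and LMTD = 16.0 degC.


From Q = U*A*LMTD, U = Q / (A * LMTD)
U = 1873 / (309 * 16.0) = 1873 / 4944 = 0.3788

0.3788 kW/(m^2*K)


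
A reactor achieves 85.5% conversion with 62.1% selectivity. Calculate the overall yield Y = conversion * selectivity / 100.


Overall yield = conversion (%) * selectivity (%) / 100
Conversion = 85.5%, Selectivity = 62.1%
Y = 85.5 * 62.1 / 100
= 53.0955 %

53.0955 %


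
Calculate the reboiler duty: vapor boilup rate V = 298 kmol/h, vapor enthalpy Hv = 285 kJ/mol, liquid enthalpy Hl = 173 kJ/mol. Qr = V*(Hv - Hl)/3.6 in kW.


Qr = 298 * (285 - 173) / 3.6 = 298 * 112 / 3.6 = 9271

9271 kW


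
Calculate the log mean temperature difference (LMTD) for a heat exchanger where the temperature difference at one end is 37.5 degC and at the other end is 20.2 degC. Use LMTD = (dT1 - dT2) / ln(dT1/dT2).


LMTD = (dT1 - dT2) / ln(dT1/dT2)
= (37.5 - 20.2) / ln(37.5 / 20.2) = 17.3 / 0.618658 = 27.96

27.96 degC


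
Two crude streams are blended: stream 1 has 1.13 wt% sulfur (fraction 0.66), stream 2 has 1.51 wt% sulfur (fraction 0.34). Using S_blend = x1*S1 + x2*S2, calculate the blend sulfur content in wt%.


Linear sulfur blending: S_blend = x1*S1 + x2*S2
Contribution 1: 0.66 * 1.13 = 0.7458 wt%
Contribution 2: 0.34 * 1.51 = 0.5134 wt%
S_blend = 0.7458 + 0.5134 = 1.2592

1.2592 wt%


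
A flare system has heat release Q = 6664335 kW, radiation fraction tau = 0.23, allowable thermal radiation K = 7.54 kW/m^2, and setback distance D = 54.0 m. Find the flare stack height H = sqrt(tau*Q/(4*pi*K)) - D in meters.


tau*Q/(4*pi*K) = 0.23 * 6664335 / (4 * pi * 7.54) = 16177.2
sqrt(16177.2) = 127.19
H = 127.19 - 54.0 = 73.19

73.19 m


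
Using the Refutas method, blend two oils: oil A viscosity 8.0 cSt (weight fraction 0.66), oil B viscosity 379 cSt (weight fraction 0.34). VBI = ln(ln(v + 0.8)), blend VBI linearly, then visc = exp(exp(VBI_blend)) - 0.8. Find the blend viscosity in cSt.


Refutas method: VBN_i = 14.534*ln(ln(visc_i + 0.8)) + 10.975, blended linearly by mass fraction; since VBN is linear in VBI_i = ln(ln(visc_i + 0.8)) and the fractions sum to 1, blend VBI directly: visc = exp(exp(VBI_blend)) - 0.8
VBI_1 = ln(ln(8.0 + 0.8)) = 0.776915
VBI_2 = ln(ln(379 + 0.8)) = 1.78165
VBI_blend = 0.66 * 0.776915 + 0.34 * 1.78165 = 1.11852
visc_blend = exp(exp(1.11852)) - 0.8 = 20.53

20.53 cSt


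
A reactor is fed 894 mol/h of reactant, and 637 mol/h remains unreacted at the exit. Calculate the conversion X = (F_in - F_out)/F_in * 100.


X = (F_in - F_out) / F_in * 100
Moles reacted = 894 - 637 = 257
X = 257 / 894 * 100
= 0.2875 * 100
= 28.75 %

28.75 %


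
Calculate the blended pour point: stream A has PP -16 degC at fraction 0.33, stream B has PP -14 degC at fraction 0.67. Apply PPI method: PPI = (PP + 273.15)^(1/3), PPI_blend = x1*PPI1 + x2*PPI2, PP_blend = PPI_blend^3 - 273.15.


PPI_1 = (-16 + 273.15)^(1/3) = 6.359098
PPI_2 = (-14 + 273.15)^(1/3) = 6.375541
PPI_blend = 0.33 * 6.359098 + 0.67 * 6.375541 = 6.370115
PP_blend = 6.370115^3 - 273.15 = 258.4889 - 273.15 = -14.66

-14.66 degC


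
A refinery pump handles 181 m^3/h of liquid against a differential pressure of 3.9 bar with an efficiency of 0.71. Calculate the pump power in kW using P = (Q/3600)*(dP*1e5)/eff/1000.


Q = 181 / 3600 = 0.0502778 m^3/s
P = 0.0502778 * (3.9 * 1e5) / 0.71 / 1000 = 27.62

27.62 kW


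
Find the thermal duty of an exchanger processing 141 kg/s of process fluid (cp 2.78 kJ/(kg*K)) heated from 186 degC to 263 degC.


Q = m_dot * cp * delta_T
delta_T = 263 - 186 = 77 K
Q = 141 * 2.78 * 77
= 391.98 * 77
= 30182.46 kW

30182.46 kW


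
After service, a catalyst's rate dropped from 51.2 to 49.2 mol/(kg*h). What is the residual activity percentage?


Activity (%) = (rate_used / rate_fresh) * 100
rate_used = 49.2, rate_fresh = 51.2
= (49.2 / 51.2) * 100
= 0.9609 * 100 = 96.09

96.09 %


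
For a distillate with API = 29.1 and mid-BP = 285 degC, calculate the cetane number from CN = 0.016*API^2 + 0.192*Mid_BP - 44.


CN = 0.016 * 29.1^2 + 0.192 * 285 - 44
CN = 13.54896 + 54.72 - 44 = 24.26896

24.26896


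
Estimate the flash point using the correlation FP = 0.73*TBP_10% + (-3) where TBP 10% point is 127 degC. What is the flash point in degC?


FP = 0.73 * 127 + (-3) = 89.71

89.71 degC


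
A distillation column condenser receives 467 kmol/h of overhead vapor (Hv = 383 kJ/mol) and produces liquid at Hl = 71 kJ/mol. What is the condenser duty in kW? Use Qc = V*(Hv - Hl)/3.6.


Qc = 467 * (383 - 71) / 3.6 = 467 * 312 / 3.6 = 40470

40470 kW


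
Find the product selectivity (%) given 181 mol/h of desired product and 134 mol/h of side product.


Selectivity = desired / (desired + undesired) * 100
Total products = 181 + 134 = 315 mol/h
S = 181 / 315 * 100
= 0.5746 * 100
= 57.46 %

57.46 %


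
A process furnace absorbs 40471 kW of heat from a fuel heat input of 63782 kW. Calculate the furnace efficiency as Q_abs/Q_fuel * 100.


Furnace efficiency = Q_absorbed / Q_fuel * 100
= 40471 / 63782 * 100 = 63.45

63.45 %


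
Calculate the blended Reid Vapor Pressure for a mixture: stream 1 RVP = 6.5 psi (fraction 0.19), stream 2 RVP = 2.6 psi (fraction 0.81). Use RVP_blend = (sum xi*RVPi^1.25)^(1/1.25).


Chevron index: RVP_blend = (sum xi*RVPi^1.25)^(1/1.25)
RVP^1.25 terms: 0.19 * 6.5^1.25 + 0.81 * 2.6^1.25 = 4.6462
RVP_blend = 4.6462^(1/1.25) = 3.417

3.417 psi


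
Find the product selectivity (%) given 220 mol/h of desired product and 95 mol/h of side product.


Selectivity = desired / (desired + undesired) * 100
Total products = 220 + 95 = 315 mol/h
S = 220 / 315 * 100
= 0.6984 * 100
= 69.84 %

69.84 %


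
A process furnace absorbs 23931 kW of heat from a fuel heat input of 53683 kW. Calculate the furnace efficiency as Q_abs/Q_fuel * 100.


Furnace efficiency = Q_absorbed / Q_fuel * 100
= 23931 / 53683 * 100 = 44.58

44.58 %


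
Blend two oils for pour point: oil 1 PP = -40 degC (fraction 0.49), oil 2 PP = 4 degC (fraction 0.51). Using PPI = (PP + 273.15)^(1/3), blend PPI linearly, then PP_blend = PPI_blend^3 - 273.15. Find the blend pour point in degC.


PPI_1 = (-40 + 273.15)^(1/3) = 6.15477
PPI_2 = (4 + 273.15)^(1/3) = 6.51986
PPI_blend = 0.49 * 6.15477 + 0.51 * 6.51986 = 6.340966
PP_blend = 6.340966^3 - 273.15 = 254.9566 - 273.15 = -18.19

-18.19 degC


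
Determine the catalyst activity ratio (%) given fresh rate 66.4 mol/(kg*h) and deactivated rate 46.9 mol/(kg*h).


Activity (%) = (rate_used / rate_fresh) * 100
rate_used = 46.9, rate_fresh = 66.4
= (46.9 / 66.4) * 100
= 0.7063 * 100 = 70.63

70.63 %


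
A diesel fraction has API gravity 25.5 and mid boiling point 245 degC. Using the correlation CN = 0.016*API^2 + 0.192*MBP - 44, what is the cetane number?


CN = 0.016 * 25.5^2 + 0.192 * 245 - 44
CN = 10.404 + 47.04 - 44 = 13.444

13.444


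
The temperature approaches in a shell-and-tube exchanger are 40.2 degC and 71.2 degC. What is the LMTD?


LMTD = (dT1 - dT2) / ln(dT1/dT2)
= (40.2 - 71.2) / ln(40.2 / 71.2) = -31 / -0.571626 = 54.23

54.23 degC


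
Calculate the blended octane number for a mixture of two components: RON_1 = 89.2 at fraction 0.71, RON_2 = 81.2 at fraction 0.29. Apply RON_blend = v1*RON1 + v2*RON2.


Linear blending: RON_blend = sum(vi * RONi)
Contribution 1: 0.71 * 89.2 = 63.332
Contribution 2: 0.29 * 81.2 = 23.548
RON_blend = 63.332 + 23.548 = 86.88

86.88


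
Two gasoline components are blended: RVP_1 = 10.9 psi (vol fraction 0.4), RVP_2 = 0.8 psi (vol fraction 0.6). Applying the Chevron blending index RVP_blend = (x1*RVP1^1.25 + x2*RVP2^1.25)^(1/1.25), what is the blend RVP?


Chevron index: RVP_blend = (sum xi*RVPi^1.25)^(1/1.25)
RVP^1.25 terms: 0.4 * 10.9^1.25 + 0.6 * 0.8^1.25 = 8.37611
RVP_blend = 8.37611^(1/1.25) = 5.476

5.476 psi


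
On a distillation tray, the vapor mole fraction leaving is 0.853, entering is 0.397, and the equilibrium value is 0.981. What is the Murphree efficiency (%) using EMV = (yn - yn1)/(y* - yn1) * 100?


Murphree vapor efficiency: EMV = (y_n - y_(n-1)) / (y*_n - y_(n-1)) * 100
EMV = (0.853 - 0.397) / (0.981 - 0.397) * 100 = 0.456 / 0.584 * 100 = 78.08

78.08 %


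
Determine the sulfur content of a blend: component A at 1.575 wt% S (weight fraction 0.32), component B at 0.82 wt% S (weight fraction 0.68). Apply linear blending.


Linear sulfur blending: S_blend = x1*S1 + x2*S2
Contribution 1: 0.32 * 1.575 = 0.504 wt%
Contribution 2: 0.68 * 0.82 = 0.5576 wt%
S_blend = 0.504 + 0.5576 = 1.0616

1.0616 wt%


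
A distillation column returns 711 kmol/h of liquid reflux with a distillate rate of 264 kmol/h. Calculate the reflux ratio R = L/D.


Reflux ratio definition: R = L / D (liquid returned / distillate withdrawn)
L = 711 kmol/h, D = 264 kmol/h
R = 711 / 264 = 2.693

2.693


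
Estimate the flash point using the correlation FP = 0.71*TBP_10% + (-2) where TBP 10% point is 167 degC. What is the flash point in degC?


FP = 0.71 * 167 + (-2) = 116.57

116.57 degC


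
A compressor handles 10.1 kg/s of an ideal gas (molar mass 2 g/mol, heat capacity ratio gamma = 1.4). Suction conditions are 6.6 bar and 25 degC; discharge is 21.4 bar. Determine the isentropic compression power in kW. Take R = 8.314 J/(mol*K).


Isentropic work: W = m*(gamma/(gamma-1))*(R*T1/MW)*((P2/P1)^((gamma-1)/gamma) - 1)
T1 = 25 + 273.15 = 298.15 K
Pressure ratio = 21.4 / 6.6 = 3.24242
Exponent = (1.4 - 1)/1.4 = 0.285714
(P2/P1)^exp - 1 = 3.24242^0.285714 - 1 = 0.399466
W = 10.1 * 1.4 / 0.4 * 8.314 * 298.15 / 2 * 0.399466 = 17500

17500 kW


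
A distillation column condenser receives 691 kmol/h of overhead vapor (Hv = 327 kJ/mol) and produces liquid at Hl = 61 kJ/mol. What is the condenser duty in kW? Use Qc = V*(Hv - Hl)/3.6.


Qc = 691 * (327 - 61) / 3.6 = 691 * 266 / 3.6 = 51060

51060 kW


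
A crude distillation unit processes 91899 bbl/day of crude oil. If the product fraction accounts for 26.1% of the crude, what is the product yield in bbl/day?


Crude throughput = 91899 bbl/day
Fraction yield = 26.1%
yield = throughput * fraction / 100
yield = 91899 * 26.1 / 100 = 23985.639

23985.639 bbl/day


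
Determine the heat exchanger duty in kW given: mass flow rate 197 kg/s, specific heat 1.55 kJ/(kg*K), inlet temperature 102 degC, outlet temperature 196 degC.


Q = m_dot * cp * delta_T
delta_T = 196 - 102 = 94 K
Q = 197 * 1.55 * 94
= 305.35 * 94
= 28702.9 kW

28702.9 kW


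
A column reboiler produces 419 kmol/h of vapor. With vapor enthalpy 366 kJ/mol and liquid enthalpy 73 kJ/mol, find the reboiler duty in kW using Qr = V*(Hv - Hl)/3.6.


Qr = 419 * (366 - 73) / 3.6 = 419 * 293 / 3.6 = 34100

34100 kW


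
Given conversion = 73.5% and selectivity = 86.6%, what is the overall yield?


Overall yield = conversion (%) * selectivity (%) / 100
Conversion = 73.5%, Selectivity = 86.6%
Y = 73.5 * 86.6 / 100
= 63.651 %

63.651 %


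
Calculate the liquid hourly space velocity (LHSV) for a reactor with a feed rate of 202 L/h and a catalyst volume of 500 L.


LHSV = volumetric feed rate / catalyst volume
= 202 L/h / 500 L
= 0.4040 h^-1

0.4040 h^-1


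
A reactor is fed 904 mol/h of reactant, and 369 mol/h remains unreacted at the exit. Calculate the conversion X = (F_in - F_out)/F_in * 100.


X = (F_in - F_out) / F_in * 100
Moles reacted = 904 - 369 = 535
X = 535 / 904 * 100
= 0.5918 * 100
= 59.18 %

59.18 %


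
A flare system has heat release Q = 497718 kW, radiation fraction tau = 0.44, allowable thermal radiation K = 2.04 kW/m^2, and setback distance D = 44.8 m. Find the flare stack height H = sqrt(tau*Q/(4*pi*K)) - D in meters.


tau*Q/(4*pi*K) = 0.44 * 497718 / (4 * pi * 2.04) = 8542.72
sqrt(8542.72) = 92.4268
H = 92.4268 - 44.8 = 47.63

47.63 m


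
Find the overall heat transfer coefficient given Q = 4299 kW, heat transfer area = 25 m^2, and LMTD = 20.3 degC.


From Q = U*A*LMTD, U = Q / (A * LMTD)
U = 4299 / (25 * 20.3) = 4299 / 507.5 = 8.471

8.471 kW/(m^2*K)


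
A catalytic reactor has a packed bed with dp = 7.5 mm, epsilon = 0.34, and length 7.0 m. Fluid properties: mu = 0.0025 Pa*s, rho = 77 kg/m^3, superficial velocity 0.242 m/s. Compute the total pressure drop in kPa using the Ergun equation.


dp = 7.5 mm = 0.0075 m
Viscous term = 150*0.0025*0.242*(1-0.34)^2 / (0.0075^2*0.34^3) = 17880.3
Inertial term = 1.75*77*0.242^2*(1-0.34) / (0.0075*0.34^3) = 17668.7
dP/L = 17880.3 + 17668.7 = 35549 Pa/m
dP = 35549 * 7.0 / 1000 = 248.8 kPa

248.8 kPa


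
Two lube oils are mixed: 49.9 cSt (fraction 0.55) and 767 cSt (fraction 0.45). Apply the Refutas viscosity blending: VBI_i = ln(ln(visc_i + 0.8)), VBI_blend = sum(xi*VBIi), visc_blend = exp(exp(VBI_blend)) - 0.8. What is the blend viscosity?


Refutas method: VBN_i = 14.534*ln(ln(visc_i + 0.8)) + 10.975, blended linearly by mass fraction; since VBN is linear in VBI_i = ln(ln(visc_i + 0.8)) and the fractions sum to 1, blend VBI directly: visc = exp(exp(VBI_blend)) - 0.8
VBI_1 = ln(ln(49.9 + 0.8)) = 1.3676
VBI_2 = ln(ln(767 + 0.8)) = 1.89364
VBI_blend = 0.55 * 1.3676 + 0.45 * 1.89364 = 1.60432
visc_blend = exp(exp(1.60432)) - 0.8 = 143.9

143.9 cSt


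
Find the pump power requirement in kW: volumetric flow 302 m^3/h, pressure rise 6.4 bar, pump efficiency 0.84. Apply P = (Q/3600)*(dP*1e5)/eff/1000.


Q = 302 / 3600 = 0.0838889 m^3/s
P = 0.0838889 * (6.4 * 1e5) / 0.84 / 1000 = 63.92

63.92 kW


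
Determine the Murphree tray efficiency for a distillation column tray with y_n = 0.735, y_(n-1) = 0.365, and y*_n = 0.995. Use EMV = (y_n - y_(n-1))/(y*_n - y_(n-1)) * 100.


Murphree vapor efficiency: EMV = (y_n - y_(n-1)) / (y*_n - y_(n-1)) * 100
EMV = (0.735 - 0.365) / (0.995 - 0.365) * 100 = 0.37 / 0.63 * 100 = 58.73

58.73 %


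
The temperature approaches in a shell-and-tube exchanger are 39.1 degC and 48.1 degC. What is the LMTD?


LMTD = (dT1 - dT2) / ln(dT1/dT2)
= (39.1 - 48.1) / ln(39.1 / 48.1) = -9 / -0.20716 = 43.44

43.44 degC


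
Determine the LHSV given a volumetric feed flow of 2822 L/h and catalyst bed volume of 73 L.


LHSV = volumetric feed rate / catalyst volume
= 2822 L/h / 73 L
= 38.66 h^-1

38.66 h^-1


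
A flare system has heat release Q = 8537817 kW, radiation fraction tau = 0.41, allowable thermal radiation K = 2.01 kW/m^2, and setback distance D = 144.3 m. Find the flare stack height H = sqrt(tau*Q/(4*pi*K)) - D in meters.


tau*Q/(4*pi*K) = 0.41 * 8537817 / (4 * pi * 2.01) = 138588
sqrt(138588) = 372.274
H = 372.274 - 144.3 = 228.0

228.0 m


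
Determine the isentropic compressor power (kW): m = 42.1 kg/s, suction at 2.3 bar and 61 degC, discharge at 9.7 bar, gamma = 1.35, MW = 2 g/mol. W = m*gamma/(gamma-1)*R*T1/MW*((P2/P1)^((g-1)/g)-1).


Isentropic work: W = m*(gamma/(gamma-1))*(R*T1/MW)*((P2/P1)^((gamma-1)/gamma) - 1)
T1 = 61 + 273.15 = 334.15 K
Pressure ratio = 9.7 / 2.3 = 4.21739
Exponent = (1.35 - 1)/1.35 = 0.259259
(P2/P1)^exp - 1 = 4.21739^0.259259 - 1 = 0.452273
W = 42.1 * 1.35 / 0.35 * 8.314 * 334.15 / 2 * 0.452273 = 102000

102000 kW


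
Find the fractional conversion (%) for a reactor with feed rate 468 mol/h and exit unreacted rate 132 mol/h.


X = (F_in - F_out) / F_in * 100
Moles reacted = 468 - 132 = 336
X = 336 / 468 * 100
= 0.7179 * 100
= 71.79 %

71.79 %


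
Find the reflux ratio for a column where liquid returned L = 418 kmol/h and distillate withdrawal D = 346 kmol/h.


Reflux ratio definition: R = L / D (liquid returned / distillate withdrawn)
L = 418 kmol/h, D = 346 kmol/h
R = 418 / 346 = 1.208

1.208


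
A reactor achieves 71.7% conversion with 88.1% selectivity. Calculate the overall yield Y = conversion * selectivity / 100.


Overall yield = conversion (%) * selectivity (%) / 100
Conversion = 71.7%, Selectivity = 88.1%
Y = 71.7 * 88.1 / 100
= 63.1677 %

63.1677 %


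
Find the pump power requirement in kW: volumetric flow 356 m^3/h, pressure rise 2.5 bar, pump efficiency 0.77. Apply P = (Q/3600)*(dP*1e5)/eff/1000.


Q = 356 / 3600 = 0.0988889 m^3/s
P = 0.0988889 * (2.5 * 1e5) / 0.77 / 1000 = 32.11

32.11 kW


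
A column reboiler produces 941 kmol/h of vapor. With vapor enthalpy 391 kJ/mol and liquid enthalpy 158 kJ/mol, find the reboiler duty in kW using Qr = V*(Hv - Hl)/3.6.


Qr = 941 * (391 - 158) / 3.6 = 941 * 233 / 3.6 = 60900

60900 kW


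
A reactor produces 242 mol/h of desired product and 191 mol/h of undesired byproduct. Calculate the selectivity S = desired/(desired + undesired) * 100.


Selectivity = desired / (desired + undesired) * 100
Total products = 242 + 191 = 433 mol/h
S = 242 / 433 * 100
= 0.5589 * 100
= 55.89 %

55.89 %


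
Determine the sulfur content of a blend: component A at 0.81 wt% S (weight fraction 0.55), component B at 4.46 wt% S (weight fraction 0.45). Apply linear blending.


Linear sulfur blending: S_blend = x1*S1 + x2*S2
Contribution 1: 0.55 * 0.81 = 0.4455 wt%
Contribution 2: 0.45 * 4.46 = 2.007 wt%
S_blend = 0.4455 + 2.007 = 2.4525

2.4525 wt%


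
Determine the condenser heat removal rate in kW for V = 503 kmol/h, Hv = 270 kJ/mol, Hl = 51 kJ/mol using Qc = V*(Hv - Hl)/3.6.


Qc = 503 * (270 - 51) / 3.6 = 503 * 219 / 3.6 = 30600

30600 kW


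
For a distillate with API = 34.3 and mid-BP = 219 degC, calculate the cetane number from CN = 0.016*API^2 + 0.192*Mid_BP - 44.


CN = 0.016 * 34.3^2 + 0.192 * 219 - 44
CN = 18.82384 + 42.048 - 44 = 16.87184

16.87184


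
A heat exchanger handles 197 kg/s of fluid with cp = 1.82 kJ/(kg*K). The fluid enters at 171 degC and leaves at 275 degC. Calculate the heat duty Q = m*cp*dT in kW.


Q = m_dot * cp * delta_T
delta_T = 275 - 171 = 104 K
Q = 197 * 1.82 * 104
= 358.54 * 104
= 37288.16 kW

37288.16 kW


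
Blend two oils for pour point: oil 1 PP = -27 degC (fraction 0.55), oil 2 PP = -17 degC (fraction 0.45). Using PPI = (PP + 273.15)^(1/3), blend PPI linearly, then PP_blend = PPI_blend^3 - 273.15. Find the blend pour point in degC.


PPI_1 = (-27 + 273.15)^(1/3) = 6.2671
PPI_2 = (-17 + 273.15)^(1/3) = 6.350844
PPI_blend = 0.55 * 6.2671 + 0.45 * 6.350844 = 6.304785
PP_blend = 6.304785^3 - 273.15 = 250.6172 - 273.15 = -22.53

-22.53 degC


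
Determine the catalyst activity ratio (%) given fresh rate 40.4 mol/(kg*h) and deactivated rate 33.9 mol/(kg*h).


Activity (%) = (rate_used / rate_fresh) * 100
rate_used = 33.9, rate_fresh = 40.4
= (33.9 / 40.4) * 100
= 0.8391 * 100 = 83.91

83.91 %


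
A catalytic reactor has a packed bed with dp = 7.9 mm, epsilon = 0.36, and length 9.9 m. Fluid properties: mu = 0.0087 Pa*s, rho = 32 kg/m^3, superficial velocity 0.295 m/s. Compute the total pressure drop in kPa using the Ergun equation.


dp = 7.9 mm = 0.0079 m
Viscous term = 150*0.0087*0.295*(1-0.36)^2 / (0.0079^2*0.36^3) = 54154
Inertial term = 1.75*32*0.295^2*(1-0.36) / (0.0079*0.36^3) = 8462.09
dP/L = 54154 + 8462.09 = 62616.1 Pa/m
dP = 62616.1 * 9.9 / 1000 = 619.9 kPa

619.9 kPa


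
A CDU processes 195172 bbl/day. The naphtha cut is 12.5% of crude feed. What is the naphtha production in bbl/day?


Crude throughput = 195172 bbl/day
Fraction yield = 12.5%
yield = throughput * fraction / 100
yield = 195172 * 12.5 / 100 = 24396.5

24396.5 bbl/day


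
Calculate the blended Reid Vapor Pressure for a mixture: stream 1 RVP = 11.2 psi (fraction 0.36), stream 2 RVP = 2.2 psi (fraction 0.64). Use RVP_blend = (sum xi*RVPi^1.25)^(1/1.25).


Chevron index: RVP_blend = (sum xi*RVPi^1.25)^(1/1.25)
RVP^1.25 terms: 0.36 * 11.2^1.25 + 0.64 * 2.2^1.25 = 9.09085
RVP_blend = 9.09085^(1/1.25) = 5.846

5.846 psi


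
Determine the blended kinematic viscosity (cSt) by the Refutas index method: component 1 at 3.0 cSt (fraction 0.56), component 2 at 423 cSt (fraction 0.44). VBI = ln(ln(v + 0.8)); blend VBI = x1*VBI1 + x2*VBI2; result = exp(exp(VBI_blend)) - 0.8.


Refutas method: VBN_i = 14.534*ln(ln(visc_i + 0.8)) + 10.975, blended linearly by mass fraction; since VBN is linear in VBI_i = ln(ln(visc_i + 0.8)) and the fractions sum to 1, blend VBI directly: visc = exp(exp(VBI_blend)) - 0.8
VBI_1 = ln(ln(3.0 + 0.8)) = 0.288932
VBI_2 = ln(ln(423 + 0.8)) = 1.79994
VBI_blend = 0.56 * 0.288932 + 0.44 * 1.79994 = 0.953776
visc_blend = exp(exp(0.953776)) - 0.8 = 12.60

12.60 cSt


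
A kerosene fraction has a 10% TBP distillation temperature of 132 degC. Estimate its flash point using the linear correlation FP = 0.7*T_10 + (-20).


FP = 0.7 * 132 + (-20) = 72.4

72.4 degC


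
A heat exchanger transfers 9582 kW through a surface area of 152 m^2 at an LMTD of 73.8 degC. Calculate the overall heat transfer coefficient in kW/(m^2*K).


From Q = U*A*LMTD, U = Q / (A * LMTD)
U = 9582 / (152 * 73.8) = 9582 / 11217.6 = 0.8542

0.8542 kW/(m^2*K)


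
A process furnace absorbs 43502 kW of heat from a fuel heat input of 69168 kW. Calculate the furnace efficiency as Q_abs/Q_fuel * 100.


Furnace efficiency = Q_absorbed / Q_fuel * 100
= 43502 / 69168 * 100 = 62.89

62.89 %


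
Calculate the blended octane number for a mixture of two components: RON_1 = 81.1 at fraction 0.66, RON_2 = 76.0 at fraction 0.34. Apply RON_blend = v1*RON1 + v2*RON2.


Linear blending: RON_blend = sum(vi * RONi)
Contribution 1: 0.66 * 81.1 = 53.526
Contribution 2: 0.34 * 76.0 = 25.84
RON_blend = 53.526 + 25.84 = 79.366

79.366


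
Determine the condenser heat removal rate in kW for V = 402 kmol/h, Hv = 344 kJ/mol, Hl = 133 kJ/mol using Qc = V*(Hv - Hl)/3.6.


Qc = 402 * (344 - 133) / 3.6 = 402 * 211 / 3.6 = 23560

23560 kW


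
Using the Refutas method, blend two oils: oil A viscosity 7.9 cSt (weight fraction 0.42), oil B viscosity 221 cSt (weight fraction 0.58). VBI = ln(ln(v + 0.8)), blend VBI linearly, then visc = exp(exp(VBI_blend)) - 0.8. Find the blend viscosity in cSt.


Refutas method: VBN_i = 14.534*ln(ln(visc_i + 0.8)) + 10.975, blended linearly by mass fraction; since VBN is linear in VBI_i = ln(ln(visc_i + 0.8)) and the fractions sum to 1, blend VBI directly: visc = exp(exp(VBI_blend)) - 0.8
VBI_1 = ln(ln(7.9 + 0.8)) = 0.771645
VBI_2 = ln(ln(221 + 0.8)) = 1.68673
VBI_blend = 0.42 * 0.771645 + 0.58 * 1.68673 = 1.30239
visc_blend = exp(exp(1.30239)) - 0.8 = 38.77

38.77 cSt


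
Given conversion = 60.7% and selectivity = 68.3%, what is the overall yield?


Overall yield = conversion (%) * selectivity (%) / 100
Conversion = 60.7%, Selectivity = 68.3%
Y = 60.7 * 68.3 / 100
= 41.4581 %

41.4581 %


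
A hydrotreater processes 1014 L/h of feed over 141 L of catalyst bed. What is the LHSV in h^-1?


LHSV = volumetric feed rate / catalyst volume
= 1014 L/h / 141 L
= 7.191 h^-1

7.191 h^-1


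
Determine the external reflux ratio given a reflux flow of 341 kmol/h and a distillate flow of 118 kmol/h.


Reflux ratio definition: R = L / D (liquid returned / distillate withdrawn)
L = 341 kmol/h, D = 118 kmol/h
R = 341 / 118 = 2.890

2.890


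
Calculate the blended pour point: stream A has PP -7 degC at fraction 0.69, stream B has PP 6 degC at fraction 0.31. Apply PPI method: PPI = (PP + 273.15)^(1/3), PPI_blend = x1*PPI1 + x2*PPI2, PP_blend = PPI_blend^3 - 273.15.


PPI_1 = (-7 + 273.15)^(1/3) = 6.432436
PPI_2 = (6 + 273.15)^(1/3) = 6.535506
PPI_blend = 0.69 * 6.432436 + 0.31 * 6.535506 = 6.464388
PP_blend = 6.464388^3 - 273.15 = 270.1359 - 273.15 = -3.01

-3.01 degC


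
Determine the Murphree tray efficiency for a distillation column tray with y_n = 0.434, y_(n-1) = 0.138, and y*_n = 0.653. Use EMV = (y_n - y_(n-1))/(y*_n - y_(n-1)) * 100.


Murphree vapor efficiency: EMV = (y_n - y_(n-1)) / (y*_n - y_(n-1)) * 100
EMV = (0.434 - 0.138) / (0.653 - 0.138) * 100 = 0.296 / 0.515 * 100 = 57.48

57.48 %


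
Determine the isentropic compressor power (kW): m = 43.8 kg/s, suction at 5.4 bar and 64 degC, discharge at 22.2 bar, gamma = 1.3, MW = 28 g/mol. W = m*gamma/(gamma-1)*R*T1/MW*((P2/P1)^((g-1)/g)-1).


Isentropic work: W = m*(gamma/(gamma-1))*(R*T1/MW)*((P2/P1)^((gamma-1)/gamma) - 1)
T1 = 64 + 273.15 = 337.15 K
Pressure ratio = 22.2 / 5.4 = 4.11111
Exponent = (1.3 - 1)/1.3 = 0.230769
(P2/P1)^exp - 1 = 4.11111^0.230769 - 1 = 0.385743
W = 43.8 * 1.3 / 0.3 * 8.314 * 337.15 / 28 * 0.385743 = 7329

7329 kW


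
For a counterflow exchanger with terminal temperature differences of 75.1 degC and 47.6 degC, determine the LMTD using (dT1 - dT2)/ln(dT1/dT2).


LMTD = (dT1 - dT2) / ln(dT1/dT2)
= (75.1 - 47.6) / ln(75.1 / 47.6) = 27.5 / 0.455988 = 60.31

60.31 degC


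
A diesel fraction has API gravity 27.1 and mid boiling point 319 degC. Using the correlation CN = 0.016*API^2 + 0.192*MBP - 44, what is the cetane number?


CN = 0.016 * 27.1^2 + 0.192 * 319 - 44
CN = 11.75056 + 61.248 - 44 = 28.99856

28.99856


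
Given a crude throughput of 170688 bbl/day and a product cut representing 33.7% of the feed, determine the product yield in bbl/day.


Crude throughput = 170688 bbl/day
Fraction yield = 33.7%
yield = throughput * fraction / 100
yield = 170688 * 33.7 / 100 = 57521.856

57521.856 bbl/day


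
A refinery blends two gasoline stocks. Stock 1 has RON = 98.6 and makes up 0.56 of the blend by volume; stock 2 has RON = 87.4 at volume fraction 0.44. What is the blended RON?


Linear blending: RON_blend = sum(vi * RONi)
Contribution 1: 0.56 * 98.6 = 55.216
Contribution 2: 0.44 * 87.4 = 38.456
RON_blend = 55.216 + 38.456 = 93.672

93.672


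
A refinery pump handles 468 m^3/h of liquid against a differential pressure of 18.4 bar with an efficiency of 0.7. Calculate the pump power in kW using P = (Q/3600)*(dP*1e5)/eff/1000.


Q = 468 / 3600 = 0.13 m^3/s
P = 0.13 * (18.4 * 1e5) / 0.7 / 1000 = 341.7

341.7 kW


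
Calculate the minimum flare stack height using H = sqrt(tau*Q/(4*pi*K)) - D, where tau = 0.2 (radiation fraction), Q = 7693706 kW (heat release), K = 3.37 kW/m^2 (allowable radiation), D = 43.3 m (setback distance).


tau*Q/(4*pi*K) = 0.2 * 7693706 / (4 * pi * 3.37) = 36335.1
sqrt(36335.1) = 190.618
H = 190.618 - 43.3 = 147.3

147.3 m


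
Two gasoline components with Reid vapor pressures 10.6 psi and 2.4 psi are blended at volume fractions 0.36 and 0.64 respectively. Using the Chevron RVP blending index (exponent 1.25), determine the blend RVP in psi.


Chevron index: RVP_blend = (sum xi*RVPi^1.25)^(1/1.25)
RVP^1.25 terms: 0.36 * 10.6^1.25 + 0.64 * 2.4^1.25 = 8.7973
RVP_blend = 8.7973^(1/1.25) = 5.695

5.695 psi


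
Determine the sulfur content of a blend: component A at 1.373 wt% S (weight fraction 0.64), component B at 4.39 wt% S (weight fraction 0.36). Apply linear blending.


Linear sulfur blending: S_blend = x1*S1 + x2*S2
Contribution 1: 0.64 * 1.373 = 0.87872 wt%
Contribution 2: 0.36 * 4.39 = 1.5804 wt%
S_blend = 0.87872 + 1.5804 = 2.45912

2.45912 wt%


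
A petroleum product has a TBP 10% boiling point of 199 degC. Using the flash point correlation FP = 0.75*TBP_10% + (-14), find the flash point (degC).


FP = 0.75 * 199 + (-14) = 135.25

135.25 degC


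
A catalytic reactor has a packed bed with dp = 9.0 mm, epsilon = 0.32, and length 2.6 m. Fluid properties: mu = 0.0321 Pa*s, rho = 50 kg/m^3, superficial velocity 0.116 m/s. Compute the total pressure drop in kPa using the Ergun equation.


dp = 9.0 mm = 0.009 m
Viscous term = 150*0.0321*0.116*(1-0.32)^2 / (0.009^2*0.32^3) = 97305.4
Inertial term = 1.75*50*0.116^2*(1-0.32) / (0.009*0.32^3) = 2714.82
dP/L = 97305.4 + 2714.82 = 100020 Pa/m
dP = 100020 * 2.6 / 1000 = 260.1 kPa

260.1 kPa


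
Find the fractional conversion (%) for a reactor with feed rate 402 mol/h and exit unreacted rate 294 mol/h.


X = (F_in - F_out) / F_in * 100
Moles reacted = 402 - 294 = 108
X = 108 / 402 * 100
= 0.2687 * 100
= 26.87 %

26.87 %


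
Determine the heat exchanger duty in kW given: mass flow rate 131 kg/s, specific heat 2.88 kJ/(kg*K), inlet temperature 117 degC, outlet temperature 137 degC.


Q = m_dot * cp * delta_T
delta_T = 137 - 117 = 20 K
Q = 131 * 2.88 * 20
= 377.28 * 20
= 7545.6 kW

7545.6 kW


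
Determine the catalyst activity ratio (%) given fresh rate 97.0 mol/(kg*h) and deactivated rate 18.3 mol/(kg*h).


Activity (%) = (rate_used / rate_fresh) * 100
rate_used = 18.3, rate_fresh = 97.0
= (18.3 / 97.0) * 100
= 0.1887 * 100 = 18.87

18.87 %


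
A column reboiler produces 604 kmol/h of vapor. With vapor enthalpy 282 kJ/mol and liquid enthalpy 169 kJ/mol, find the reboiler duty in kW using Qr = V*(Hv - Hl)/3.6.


Qr = 604 * (282 - 169) / 3.6 = 604 * 113 / 3.6 = 18960

18960 kW


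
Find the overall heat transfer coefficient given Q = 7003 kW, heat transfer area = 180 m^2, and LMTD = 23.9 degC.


From Q = U*A*LMTD, U = Q / (A * LMTD)
U = 7003 / (180 * 23.9) = 7003 / 4302 = 1.628

1.628 kW/(m^2*K)


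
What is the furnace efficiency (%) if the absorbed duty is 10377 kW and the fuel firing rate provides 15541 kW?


Furnace efficiency = Q_absorbed / Q_fuel * 100
= 10377 / 15541 * 100 = 66.77

66.77 %


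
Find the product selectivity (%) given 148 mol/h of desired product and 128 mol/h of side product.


Selectivity = desired / (desired + undesired) * 100
Total products = 148 + 128 = 276 mol/h
S = 148 / 276 * 100
= 0.5362 * 100
= 53.62 %

53.62 %


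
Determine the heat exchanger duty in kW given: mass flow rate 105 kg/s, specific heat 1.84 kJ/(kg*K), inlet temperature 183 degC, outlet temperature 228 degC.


Q = m_dot * cp * delta_T
delta_T = 228 - 183 = 45 K
Q = 105 * 1.84 * 45
= 193.2 * 45
= 8694 kW

8694 kW


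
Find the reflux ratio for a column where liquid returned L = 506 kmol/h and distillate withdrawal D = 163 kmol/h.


Reflux ratio definition: R = L / D (liquid returned / distillate withdrawn)
L = 506 kmol/h, D = 163 kmol/h
R = 506 / 163 = 3.104

3.104


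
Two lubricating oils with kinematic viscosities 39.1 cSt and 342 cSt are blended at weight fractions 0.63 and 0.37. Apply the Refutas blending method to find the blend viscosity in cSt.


Refutas method: VBN_i = 14.534*ln(ln(visc_i + 0.8)) + 10.975, blended linearly by mass fraction; since VBN is linear in VBI_i = ln(ln(visc_i + 0.8)) and the fractions sum to 1, blend VBI directly: visc = exp(exp(VBI_blend)) - 0.8
VBI_1 = ln(ln(39.1 + 0.8)) = 1.30464
VBI_2 = ln(ln(342 + 0.8)) = 1.76424
VBI_blend = 0.63 * 1.30464 + 0.37 * 1.76424 = 1.47469
visc_blend = exp(exp(1.47469)) - 0.8 = 78.22

78.22 cSt


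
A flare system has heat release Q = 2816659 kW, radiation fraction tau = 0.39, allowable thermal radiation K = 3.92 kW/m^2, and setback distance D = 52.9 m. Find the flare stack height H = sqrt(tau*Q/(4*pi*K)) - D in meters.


tau*Q/(4*pi*K) = 0.39 * 2816659 / (4 * pi * 3.92) = 22299.9
sqrt(22299.9) = 149.332
H = 149.332 - 52.9 = 96.43

96.43 m


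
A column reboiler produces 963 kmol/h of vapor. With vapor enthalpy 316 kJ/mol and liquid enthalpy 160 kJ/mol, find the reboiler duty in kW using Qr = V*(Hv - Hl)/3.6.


Qr = 963 * (316 - 160) / 3.6 = 963 * 156 / 3.6 = 41730

41730 kW


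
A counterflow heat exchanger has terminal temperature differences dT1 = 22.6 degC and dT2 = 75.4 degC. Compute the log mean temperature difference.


LMTD = (dT1 - dT2) / ln(dT1/dT2)
= (22.6 - 75.4) / ln(22.6 / 75.4) = -52.8 / -1.20486 = 43.82

43.82 degC


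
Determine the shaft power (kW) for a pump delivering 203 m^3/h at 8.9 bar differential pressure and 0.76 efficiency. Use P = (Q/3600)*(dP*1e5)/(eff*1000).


Q = 203 / 3600 = 0.0563889 m^3/s
P = 0.0563889 * (8.9 * 1e5) / 0.76 / 1000 = 66.03

66.03 kW


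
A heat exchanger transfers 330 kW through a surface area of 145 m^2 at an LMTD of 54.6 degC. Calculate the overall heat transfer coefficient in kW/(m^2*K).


From Q = U*A*LMTD, U = Q / (A * LMTD)
U = 330 / (145 * 54.6) = 330 / 7917 = 0.04168

0.04168 kW/(m^2*K)


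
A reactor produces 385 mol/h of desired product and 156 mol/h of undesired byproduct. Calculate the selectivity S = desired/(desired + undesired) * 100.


Selectivity = desired / (desired + undesired) * 100
Total products = 385 + 156 = 541 mol/h
S = 385 / 541 * 100
= 0.7116 * 100
= 71.16 %

71.16 %


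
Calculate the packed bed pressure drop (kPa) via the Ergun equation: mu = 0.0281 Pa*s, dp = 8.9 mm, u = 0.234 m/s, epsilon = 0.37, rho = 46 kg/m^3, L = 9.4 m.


dp = 8.9 mm = 0.0089 m
Viscous term = 150*0.0281*0.234*(1-0.37)^2 / (0.0089^2*0.37^3) = 97568.4
Inertial term = 1.75*46*0.234^2*(1-0.37) / (0.0089*0.37^3) = 6159.89
dP/L = 97568.4 + 6159.89 = 103728 Pa/m
dP = 103728 * 9.4 / 1000 = 975.0 kPa

975.0 kPa


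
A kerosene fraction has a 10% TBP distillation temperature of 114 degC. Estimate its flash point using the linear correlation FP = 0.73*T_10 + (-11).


FP = 0.73 * 114 + (-11) = 72.22

72.22 degC


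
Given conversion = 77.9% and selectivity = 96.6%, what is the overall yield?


Overall yield = conversion (%) * selectivity (%) / 100
Conversion = 77.9%, Selectivity = 96.6%
Y = 77.9 * 96.6 / 100
= 75.2514 %

75.2514 %


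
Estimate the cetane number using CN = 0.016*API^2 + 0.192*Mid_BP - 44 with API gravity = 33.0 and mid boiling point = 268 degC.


CN = 0.016 * 33.0^2 + 0.192 * 268 - 44
CN = 17.424 + 51.456 - 44 = 24.88

24.88


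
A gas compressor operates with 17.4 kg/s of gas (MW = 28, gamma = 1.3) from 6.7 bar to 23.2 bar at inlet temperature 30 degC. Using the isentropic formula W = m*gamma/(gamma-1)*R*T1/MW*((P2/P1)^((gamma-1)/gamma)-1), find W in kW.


Isentropic work: W = m*(gamma/(gamma-1))*(R*T1/MW)*((P2/P1)^((gamma-1)/gamma) - 1)
T1 = 30 + 273.15 = 303.15 K
Pressure ratio = 23.2 / 6.7 = 3.46269
Exponent = (1.3 - 1)/1.3 = 0.230769
(P2/P1)^exp - 1 = 3.46269^0.230769 - 1 = 0.331926
W = 17.4 * 1.3 / 0.3 * 8.314 * 303.15 / 28 * 0.331926 = 2253

2253 kW


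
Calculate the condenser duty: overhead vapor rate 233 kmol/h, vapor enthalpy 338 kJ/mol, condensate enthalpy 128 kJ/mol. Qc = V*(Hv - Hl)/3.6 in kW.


Qc = 233 * (338 - 128) / 3.6 = 233 * 210 / 3.6 = 13590

13590 kW


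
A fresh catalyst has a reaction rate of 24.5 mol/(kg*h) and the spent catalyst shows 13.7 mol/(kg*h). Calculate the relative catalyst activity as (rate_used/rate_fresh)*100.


Activity (%) = (rate_used / rate_fresh) * 100
rate_used = 13.7, rate_fresh = 24.5
= (13.7 / 24.5) * 100
= 0.5592 * 100 = 55.92

55.92 %


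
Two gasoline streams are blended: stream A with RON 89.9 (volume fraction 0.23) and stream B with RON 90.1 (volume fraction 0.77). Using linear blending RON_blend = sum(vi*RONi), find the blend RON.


Linear blending: RON_blend = sum(vi * RONi)
Contribution 1: 0.23 * 89.9 = 20.677
Contribution 2: 0.77 * 90.1 = 69.377
RON_blend = 20.677 + 69.377 = 90.054

90.054


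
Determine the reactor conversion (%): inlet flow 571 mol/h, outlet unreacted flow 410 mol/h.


X = (F_in - F_out) / F_in * 100
Moles reacted = 571 - 410 = 161
X = 161 / 571 * 100
= 0.2820 * 100
= 28.20 %

28.20 %


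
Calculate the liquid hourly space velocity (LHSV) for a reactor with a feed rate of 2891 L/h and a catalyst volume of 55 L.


LHSV = volumetric feed rate / catalyst volume
= 2891 L/h / 55 L
= 52.56 h^-1

52.56 h^-1


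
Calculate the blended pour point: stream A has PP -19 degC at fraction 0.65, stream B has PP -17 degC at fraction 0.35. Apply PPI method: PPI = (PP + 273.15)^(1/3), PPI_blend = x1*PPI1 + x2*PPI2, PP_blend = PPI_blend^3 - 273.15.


PPI_1 = (-19 + 273.15)^(1/3) = 6.334272
PPI_2 = (-17 + 273.15)^(1/3) = 6.350844
PPI_blend = 0.65 * 6.334272 + 0.35 * 6.350844 = 6.340072
PP_blend = 6.340072^3 - 273.15 = 254.8488 - 273.15 = -18.3

-18.3 degC


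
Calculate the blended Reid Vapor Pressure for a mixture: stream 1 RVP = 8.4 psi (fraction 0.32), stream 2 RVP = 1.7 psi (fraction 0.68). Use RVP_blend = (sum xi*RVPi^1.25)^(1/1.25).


Chevron index: RVP_blend = (sum xi*RVPi^1.25)^(1/1.25)
RVP^1.25 terms: 0.32 * 8.4^1.25 + 0.68 * 1.7^1.25 = 5.89613
RVP_blend = 5.89613^(1/1.25) = 4.135

4.135 psi


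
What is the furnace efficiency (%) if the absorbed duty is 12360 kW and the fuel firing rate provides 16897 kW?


Furnace efficiency = Q_absorbed / Q_fuel * 100
= 12360 / 16897 * 100 = 73.15

73.15 %


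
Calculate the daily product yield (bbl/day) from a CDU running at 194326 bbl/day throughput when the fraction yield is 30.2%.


Crude throughput = 194326 bbl/day
Fraction yield = 30.2%
yield = throughput * fraction / 100
yield = 194326 * 30.2 / 100 = 58686.452

58686.452 bbl/day


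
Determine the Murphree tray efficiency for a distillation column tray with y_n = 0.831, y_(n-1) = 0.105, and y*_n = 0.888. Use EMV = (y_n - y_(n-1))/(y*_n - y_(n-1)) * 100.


Murphree vapor efficiency: EMV = (y_n - y_(n-1)) / (y*_n - y_(n-1)) * 100
EMV = (0.831 - 0.105) / (0.888 - 0.105) * 100 = 0.726 / 0.783 * 100 = 92.72

92.72 %


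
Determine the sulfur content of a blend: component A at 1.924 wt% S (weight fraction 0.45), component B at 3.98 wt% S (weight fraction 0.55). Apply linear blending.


Linear sulfur blending: S_blend = x1*S1 + x2*S2
Contribution 1: 0.45 * 1.924 = 0.8658 wt%
Contribution 2: 0.55 * 3.98 = 2.189 wt%
S_blend = 0.8658 + 2.189 = 3.0548

3.0548 wt%


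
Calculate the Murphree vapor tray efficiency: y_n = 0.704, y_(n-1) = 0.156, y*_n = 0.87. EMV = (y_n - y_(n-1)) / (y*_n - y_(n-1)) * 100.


Murphree vapor efficiency: EMV = (y_n - y_(n-1)) / (y*_n - y_(n-1)) * 100
EMV = (0.704 - 0.156) / (0.87 - 0.156) * 100 = 0.548 / 0.714 * 100 = 76.75

76.75 %


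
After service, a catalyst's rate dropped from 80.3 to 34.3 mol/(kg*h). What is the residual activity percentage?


Activity (%) = (rate_used / rate_fresh) * 100
rate_used = 34.3, rate_fresh = 80.3
= (34.3 / 80.3) * 100
= 0.4271 * 100 = 42.71

42.71 %


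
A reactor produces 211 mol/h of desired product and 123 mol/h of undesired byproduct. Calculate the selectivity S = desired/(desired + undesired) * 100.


Selectivity = desired / (desired + undesired) * 100
Total products = 211 + 123 = 334 mol/h
S = 211 / 334 * 100
= 0.6317 * 100
= 63.17 %

63.17 %


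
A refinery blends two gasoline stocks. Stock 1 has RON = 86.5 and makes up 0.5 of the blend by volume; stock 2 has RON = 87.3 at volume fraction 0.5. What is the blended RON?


Linear blending: RON_blend = sum(vi * RONi)
Contribution 1: 0.5 * 86.5 = 43.25
Contribution 2: 0.5 * 87.3 = 43.65
RON_blend = 43.25 + 43.65 = 86.9

86.9
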